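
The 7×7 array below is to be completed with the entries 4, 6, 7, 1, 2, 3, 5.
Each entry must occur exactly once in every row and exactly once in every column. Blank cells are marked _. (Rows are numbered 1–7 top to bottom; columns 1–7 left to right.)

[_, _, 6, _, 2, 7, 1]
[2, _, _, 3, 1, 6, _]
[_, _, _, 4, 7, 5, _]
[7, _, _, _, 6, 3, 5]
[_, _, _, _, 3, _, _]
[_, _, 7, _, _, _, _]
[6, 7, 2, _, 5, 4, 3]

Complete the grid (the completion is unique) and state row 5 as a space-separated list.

Row 1, column 4: row 1 has {6, 7, 1, 2} and column 4 has {4, 3}, leaving only 5.
Row 6, column 5: row 6 has {7} and column 5 has {6, 7, 1, 2, 3, 5}, leaving only 4.
Row 7, column 4: row 7 has {4, 6, 7, 2, 3, 5} and column 4 has {4, 3, 5}, leaving only 1.
Row 4, column 4: row 4 has {6, 7, 3, 5} and column 4 has {4, 1, 3, 5}, leaving only 2.
Row 6, column 4: row 6 has {4, 7} and column 4 has {4, 1, 2, 3, 5}, leaving only 6.
Row 5, column 4: row 5 has {3} and column 4 has {4, 6, 1, 2, 3, 5}, leaving only 7.
Row 6, column 7: row 6 has {4, 6, 7} and column 7 has {1, 3, 5}, leaving only 2.
Row 3, column 7: row 3 has {4, 7, 5} and column 7 has {1, 2, 3, 5}, leaving only 6.
Row 5, column 7: row 5 has {7, 3} and column 7 has {6, 1, 2, 3, 5}, leaving only 4.
Row 2, column 7: row 2 has {6, 1, 2, 3} and column 7 has {4, 6, 1, 2, 3, 5}, leaving only 7.
Row 6, column 6: row 6 has {4, 6, 7, 2} and column 6 has {4, 6, 7, 3, 5}, leaving only 1.
Row 5, column 6: row 5 has {4, 7, 3} and column 6 has {4, 6, 7, 1, 3, 5}, leaving only 2.
Row 5, column 1 is narrowed to {1, 5}; only 5 is consistent with the remaining cells.
Row 5, column 3: row 5 has {4, 7, 2, 3, 5} and column 3 has {6, 7, 2}, leaving only 1.
Row 5, column 2: row 5 has {4, 7, 1, 2, 3, 5} and column 2 has {7}, leaving only 6.
So row 5 reads: 5 6 1 7 3 2 4.

5 6 1 7 3 2 4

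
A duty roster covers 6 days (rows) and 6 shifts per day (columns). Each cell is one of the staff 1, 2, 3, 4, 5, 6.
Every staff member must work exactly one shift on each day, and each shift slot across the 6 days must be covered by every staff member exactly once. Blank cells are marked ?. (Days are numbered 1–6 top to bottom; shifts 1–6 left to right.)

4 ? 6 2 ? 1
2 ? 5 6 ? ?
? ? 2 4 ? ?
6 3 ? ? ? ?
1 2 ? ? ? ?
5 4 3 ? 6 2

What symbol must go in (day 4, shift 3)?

1

Day 1, shift 2: day 1 has {1, 2, 4, 6} and shift 2 has {2, 3, 4}, leaving only 5.
Day 1, shift 5: day 1 has {1, 2, 4, 5, 6} and shift 5 has {6}, leaving only 3.
Day 2, shift 2: day 2 has {2, 5, 6} and shift 2 has {2, 3, 4, 5}, leaving only 1.
Day 2, shift 5: day 2 has {1, 2, 5, 6} and shift 5 has {3, 6}, leaving only 4.
Day 2, shift 6: day 2 has {1, 2, 4, 5, 6} and shift 6 has {1, 2}, leaving only 3.
Day 3, shift 1: day 3 has {2, 4} and shift 1 has {1, 2, 4, 5, 6}, leaving only 3.
Day 3, shift 2: day 3 has {2, 3, 4} and shift 2 has {1, 2, 3, 4, 5}, leaving only 6.
Day 3, shift 6: day 3 has {2, 3, 4, 6} and shift 6 has {1, 2, 3}, leaving only 5.
Day 3, shift 5: day 3 has {2, 3, 4, 5, 6} and shift 5 has {3, 4, 6}, leaving only 1.
Day 4, shift 6: day 4 has {3, 6} and shift 6 has {1, 2, 3, 5}, leaving only 4.
Day 4 already has {3, 4, 6} and shift 3 already has {2, 3, 5, 6}, so day 4, shift 3 must be 1.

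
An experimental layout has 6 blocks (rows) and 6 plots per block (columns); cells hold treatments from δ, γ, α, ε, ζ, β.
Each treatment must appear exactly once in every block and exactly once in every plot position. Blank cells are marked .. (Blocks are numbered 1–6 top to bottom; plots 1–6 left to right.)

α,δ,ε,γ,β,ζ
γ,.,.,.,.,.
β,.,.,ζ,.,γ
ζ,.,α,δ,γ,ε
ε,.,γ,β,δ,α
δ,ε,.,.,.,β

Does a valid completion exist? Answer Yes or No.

Block 2, plot 6: block 2 has {γ} and plot 6 has {γ, α, ε, ζ, β}, so it must be δ.
Block 3, plot 2: block 3 has {γ, ζ, β} and plot 2 has {δ, ε}, so it must be α.
Block 3, plot 3: block 3 has {γ, α, ζ, β} and plot 3 has {γ, α, ε}, so it must be δ.
Block 3, plot 5: block 3 has {δ, γ, α, ζ, β} and plot 5 has {δ, γ, β}, so it must be ε.
Block 4, plot 2: block 4 has {δ, γ, α, ε, ζ} and plot 2 has {δ, α, ε}, so it must be β.
Block 2, plot 2: block 2 has {δ, γ} and plot 2 has {δ, α, ε, β}, so it must be ζ.
Now block 5, plot 2: block 5 together with plot 2 already contain {δ, γ, α, ε, ζ, β} — every symbol — so nothing can go there. The grid has no valid completion.

No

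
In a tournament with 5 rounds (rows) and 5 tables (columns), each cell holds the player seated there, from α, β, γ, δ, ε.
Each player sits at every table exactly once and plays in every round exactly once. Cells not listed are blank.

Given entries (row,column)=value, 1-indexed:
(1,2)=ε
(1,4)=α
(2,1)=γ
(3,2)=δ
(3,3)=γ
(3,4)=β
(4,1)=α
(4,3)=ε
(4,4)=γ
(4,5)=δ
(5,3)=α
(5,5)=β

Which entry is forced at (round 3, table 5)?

α

Round 1, table 5: round 1 has {α, ε} and table 5 has {β, δ}, leaving only γ.
Round 3, table 1: round 3 has {β, γ, δ} and table 1 has {α, γ}, leaving only ε.
Round 3 already has {β, γ, δ, ε} and table 5 already has {β, γ, δ}, so round 3, table 5 must be α.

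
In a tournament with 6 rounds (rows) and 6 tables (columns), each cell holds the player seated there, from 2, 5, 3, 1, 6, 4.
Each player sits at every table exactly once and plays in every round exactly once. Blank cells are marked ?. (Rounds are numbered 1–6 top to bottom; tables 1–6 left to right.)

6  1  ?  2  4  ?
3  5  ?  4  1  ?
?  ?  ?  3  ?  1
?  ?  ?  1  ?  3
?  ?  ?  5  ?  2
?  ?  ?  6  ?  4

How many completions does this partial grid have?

Round 1, table 3: eliminating its round and table leaves {5, 3}.
Round 1, table 6: eliminating its round and table leaves {5}.
Round 2, table 3: eliminating its round and table leaves {2, 6}.
Round 2, table 6: eliminating its round and table leaves {6}.
Round 3, table 1: eliminating its round and table leaves {2, 5, 4}.
Round 3, table 2: eliminating its round and table leaves {2, 6, 4}.
Round 3, table 3: eliminating its round and table leaves {2, 5, 6, 4}.
Round 3, table 5: eliminating its round and table leaves {2, 5, 6}.
Round 4, table 1: eliminating its round and table leaves {2, 5, 4}.
Round 4, table 2: eliminating its round and table leaves {2, 6, 4}.
Round 4, table 3: eliminating its round and table leaves {2, 5, 6, 4}.
Round 4, table 5: eliminating its round and table leaves {2, 5, 6}.
Round 5, table 1: eliminating its round and table leaves {1, 4}.
Round 5, table 2: eliminating its round and table leaves {3, 6, 4}.
Round 5, table 3: eliminating its round and table leaves {3, 1, 6, 4}.
Round 5, table 5: eliminating its round and table leaves {3, 6}.
Round 6, table 1: eliminating its round and table leaves {2, 5, 1}.
Round 6, table 2: eliminating its round and table leaves {2, 3}.
Round 6, table 3: eliminating its round and table leaves {2, 5, 3, 1}.
Round 6, table 5: eliminating its round and table leaves {2, 5, 3}.
Enumerating the assignments across these blanks that avoid any round or table repeat gives 20 completions.

20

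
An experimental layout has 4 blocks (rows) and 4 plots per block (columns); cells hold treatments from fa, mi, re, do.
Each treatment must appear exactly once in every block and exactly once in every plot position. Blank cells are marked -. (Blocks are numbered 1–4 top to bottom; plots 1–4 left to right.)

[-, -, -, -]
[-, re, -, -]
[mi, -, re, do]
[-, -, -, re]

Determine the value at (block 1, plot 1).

re

Block 3, plot 2: block 3 has {mi, re, do} and plot 2 has {re}, leaving only fa.
Block 1, plot 1 is narrowed to {fa, re, do}.
If it were fa, then block 1, plot 3 would be left with no valid symbol.
If it were do, then block 1, plot 4 would be left with no valid symbol.
So block 1, plot 1 must be re.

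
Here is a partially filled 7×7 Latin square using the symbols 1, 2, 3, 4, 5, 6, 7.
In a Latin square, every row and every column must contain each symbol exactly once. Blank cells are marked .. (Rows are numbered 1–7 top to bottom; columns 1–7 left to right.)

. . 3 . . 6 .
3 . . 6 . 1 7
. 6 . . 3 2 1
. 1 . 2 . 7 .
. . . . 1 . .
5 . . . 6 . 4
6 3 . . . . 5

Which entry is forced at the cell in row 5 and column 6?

Row 1, column 7: row 1 has {3, 6} and column 7 has {1, 4, 5, 7}, leaving only 2.
Row 4, column 1: row 4 has {1, 2, 7} and column 1 has {3, 5, 6}, leaving only 4.
Row 3, column 1: row 3 has {1, 2, 3, 6} and column 1 has {3, 4, 5, 6}, leaving only 7.
Row 1, column 1: row 1 has {2, 3, 6} and column 1 has {3, 4, 5, 6, 7}, leaving only 1.
Row 4, column 5: row 4 has {1, 2, 4, 7} and column 5 has {1, 3, 6}, leaving only 5.
Row 4, column 3: row 4 has {1, 2, 4, 5, 7} and column 3 has {3}, leaving only 6.
Row 4, column 7: row 4 has {1, 2, 4, 5, 6, 7} and column 7 has {1, 2, 4, 5, 7}, leaving only 3.
Row 5, column 1: row 5 has {1} and column 1 has {1, 3, 4, 5, 6, 7}, leaving only 2.
Row 5, column 7: row 5 has {1, 2} and column 7 has {1, 2, 3, 4, 5, 7}, leaving only 6.
Row 6, column 6: row 6 has {4, 5, 6} and column 6 has {1, 2, 6, 7}, leaving only 3.
Row 7, column 6: row 7 has {3, 5, 6} and column 6 has {1, 2, 3, 6, 7}, leaving only 4.
Row 5 already has {1, 2, 6} and column 6 already has {1, 2, 3, 4, 6, 7}, so row 5, column 6 must be 5.

5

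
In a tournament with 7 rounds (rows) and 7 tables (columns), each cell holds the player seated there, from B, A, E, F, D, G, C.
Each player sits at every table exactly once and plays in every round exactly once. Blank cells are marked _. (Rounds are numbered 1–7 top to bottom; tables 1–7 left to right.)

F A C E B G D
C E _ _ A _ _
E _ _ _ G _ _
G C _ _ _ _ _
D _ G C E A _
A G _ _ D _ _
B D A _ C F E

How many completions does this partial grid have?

14

Round 2, table 3: eliminating its round and table leaves {B, F, D}.
Round 2, table 4: eliminating its round and table leaves {B, F, D, G}.
Round 2, table 6: eliminating its round and table leaves {B, D}.
Round 2, table 7: eliminating its round and table leaves {B, F, G}.
Round 3, table 2: eliminating its round and table leaves {B, F}.
Round 3, table 3: eliminating its round and table leaves {B, F, D}.
Round 3, table 4: eliminating its round and table leaves {B, A, F, D}.
Round 3, table 6: eliminating its round and table leaves {B, D, C}.
Round 3, table 7: eliminating its round and table leaves {B, A, F, C}.
Round 4, table 3: eliminating its round and table leaves {B, E, F, D}.
Round 4, table 4: eliminating its round and table leaves {B, A, F, D}.
Round 4, table 5: eliminating its round and table leaves {F}.
Round 4, table 6: eliminating its round and table leaves {B, E, D}.
Round 4, table 7: eliminating its round and table leaves {B, A, F}.
Round 5, table 2: eliminating its round and table leaves {B, F}.
Round 5, table 7: eliminating its round and table leaves {B, F}.
Round 6, table 3: eliminating its round and table leaves {B, E, F}.
Round 6, table 4: eliminating its round and table leaves {B, F}.
Round 6, table 6: eliminating its round and table leaves {B, E, C}.
Round 6, table 7: eliminating its round and table leaves {B, F, C}.
Round 7, table 4: eliminating its round and table leaves {G}.
Enumerating the assignments across these blanks that avoid any round or table repeat gives 14 completions.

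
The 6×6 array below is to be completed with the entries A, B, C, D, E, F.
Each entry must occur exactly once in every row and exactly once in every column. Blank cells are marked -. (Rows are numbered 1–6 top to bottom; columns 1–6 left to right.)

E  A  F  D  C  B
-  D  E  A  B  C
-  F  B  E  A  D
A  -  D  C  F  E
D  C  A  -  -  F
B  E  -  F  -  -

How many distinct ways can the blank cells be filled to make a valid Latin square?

Row 2, column 1: eliminating its row and column leaves {F}.
Row 3, column 1: eliminating its row and column leaves {C}.
Row 4, column 2: eliminating its row and column leaves {B}.
Row 5, column 4: eliminating its row and column leaves {B}.
Row 5, column 5: eliminating its row and column leaves {E}.
Row 6, column 3: eliminating its row and column leaves {C}.
Row 6, column 5: eliminating its row and column leaves {D}.
Row 6, column 6: eliminating its row and column leaves {A}.
Only one assignment across all blanks avoids any row or column repeat, giving 1 completion.

1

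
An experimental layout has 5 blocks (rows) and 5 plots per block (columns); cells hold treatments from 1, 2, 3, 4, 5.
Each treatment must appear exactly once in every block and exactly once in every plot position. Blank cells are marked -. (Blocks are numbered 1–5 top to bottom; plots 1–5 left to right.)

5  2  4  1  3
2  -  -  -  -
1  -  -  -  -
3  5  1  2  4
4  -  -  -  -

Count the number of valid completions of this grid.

6

Block 2, plot 2: eliminating its block and plot leaves {1, 3, 4}.
Block 2, plot 3: eliminating its block and plot leaves {3, 5}.
Block 2, plot 4: eliminating its block and plot leaves {3, 4, 5}.
Block 2, plot 5: eliminating its block and plot leaves {1, 5}.
Block 3, plot 2: eliminating its block and plot leaves {3, 4}.
Block 3, plot 3: eliminating its block and plot leaves {2, 3, 5}.
Block 3, plot 4: eliminating its block and plot leaves {3, 4, 5}.
Block 3, plot 5: eliminating its block and plot leaves {2, 5}.
Block 5, plot 2: eliminating its block and plot leaves {1, 3}.
Block 5, plot 3: eliminating its block and plot leaves {2, 3, 5}.
Block 5, plot 4: eliminating its block and plot leaves {3, 5}.
Block 5, plot 5: eliminating its block and plot leaves {1, 2, 5}.
Enumerating the assignments across these blanks that avoid any block or plot repeat gives 6 completions.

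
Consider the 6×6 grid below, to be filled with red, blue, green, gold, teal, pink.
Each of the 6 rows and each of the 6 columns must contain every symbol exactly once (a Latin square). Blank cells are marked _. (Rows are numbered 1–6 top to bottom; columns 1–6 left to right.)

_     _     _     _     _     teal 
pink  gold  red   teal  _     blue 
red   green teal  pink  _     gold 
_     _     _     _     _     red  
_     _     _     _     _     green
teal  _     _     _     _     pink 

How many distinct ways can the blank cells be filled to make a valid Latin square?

48

Row 1, column 1: eliminating its row and column leaves {blue, green, gold}.
Row 1, column 2: eliminating its row and column leaves {red, blue, pink}.
Row 1, column 3: eliminating its row and column leaves {blue, green, gold, pink}.
Row 1, column 4: eliminating its row and column leaves {red, blue, green, gold}.
Row 1, column 5: eliminating its row and column leaves {red, blue, green, gold, pink}.
Row 2, column 5: eliminating its row and column leaves {green}.
Row 3, column 5: eliminating its row and column leaves {blue}.
Row 4, column 1: eliminating its row and column leaves {blue, green, gold}.
Row 4, column 2: eliminating its row and column leaves {blue, teal, pink}.
Row 4, column 3: eliminating its row and column leaves {blue, green, gold, pink}.
Row 4, column 4: eliminating its row and column leaves {blue, green, gold}.
Row 4, column 5: eliminating its row and column leaves {blue, green, gold, teal, pink}.
Row 5, column 1: eliminating its row and column leaves {blue, gold}.
Row 5, column 2: eliminating its row and column leaves {red, blue, teal, pink}.
Row 5, column 3: eliminating its row and column leaves {blue, gold, pink}.
Row 5, column 4: eliminating its row and column leaves {red, blue, gold}.
Row 5, column 5: eliminating its row and column leaves {red, blue, gold, teal, pink}.
Row 6, column 2: eliminating its row and column leaves {red, blue}.
Row 6, column 3: eliminating its row and column leaves {blue, green, gold}.
Row 6, column 4: eliminating its row and column leaves {red, blue, green, gold}.
Row 6, column 5: eliminating its row and column leaves {red, blue, green, gold}.
Enumerating the assignments across these blanks that avoid any row or column repeat gives 48 completions.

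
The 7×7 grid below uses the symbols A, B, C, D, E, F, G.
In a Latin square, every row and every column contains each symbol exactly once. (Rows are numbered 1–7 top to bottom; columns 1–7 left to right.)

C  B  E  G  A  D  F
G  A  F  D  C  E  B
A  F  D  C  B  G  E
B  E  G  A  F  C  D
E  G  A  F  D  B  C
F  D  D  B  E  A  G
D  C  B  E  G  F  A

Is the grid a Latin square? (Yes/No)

Row 6 contains D twice (at columns 2 and 3), so it is not a permutation.

No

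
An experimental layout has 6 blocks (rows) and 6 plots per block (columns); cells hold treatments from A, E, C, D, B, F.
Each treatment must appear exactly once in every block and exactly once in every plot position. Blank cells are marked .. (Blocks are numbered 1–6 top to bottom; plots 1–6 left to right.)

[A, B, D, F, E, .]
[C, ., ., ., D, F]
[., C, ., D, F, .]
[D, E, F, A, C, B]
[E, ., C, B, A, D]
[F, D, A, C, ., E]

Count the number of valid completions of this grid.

Block 1, plot 6: eliminating its block and plot leaves {C}.
Block 2, plot 2: eliminating its block and plot leaves {A}.
Block 2, plot 3: eliminating its block and plot leaves {E, B}.
Block 2, plot 4: eliminating its block and plot leaves {E}.
Block 3, plot 1: eliminating its block and plot leaves {B}.
Block 3, plot 3: eliminating its block and plot leaves {E, B}.
Block 3, plot 6: eliminating its block and plot leaves {A}.
Block 5, plot 2: eliminating its block and plot leaves {F}.
Block 6, plot 5: eliminating its block and plot leaves {B}.
Only one assignment across all blanks avoids any block or plot repeat, giving 1 completion.

1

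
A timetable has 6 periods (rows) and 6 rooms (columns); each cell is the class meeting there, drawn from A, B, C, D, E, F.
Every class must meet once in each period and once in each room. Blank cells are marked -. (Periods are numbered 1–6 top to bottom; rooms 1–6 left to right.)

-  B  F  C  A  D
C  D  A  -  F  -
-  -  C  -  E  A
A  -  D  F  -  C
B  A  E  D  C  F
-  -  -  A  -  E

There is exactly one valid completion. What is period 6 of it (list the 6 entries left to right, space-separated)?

Period 6, room 3: period 6 has {A, E} and room 3 has {A, C, D, E, F}, leaving only B.
Period 6, room 5: period 6 has {A, B, E} and room 5 has {A, C, E, F}, leaving only D.
Period 6, room 1: period 6 has {A, B, D, E} and room 1 has {A, B, C}, leaving only F.
Period 6, room 2: period 6 has {A, B, D, E, F} and room 2 has {A, B, D}, leaving only C.
So period 6 reads: F C B A D E.

F C B A D E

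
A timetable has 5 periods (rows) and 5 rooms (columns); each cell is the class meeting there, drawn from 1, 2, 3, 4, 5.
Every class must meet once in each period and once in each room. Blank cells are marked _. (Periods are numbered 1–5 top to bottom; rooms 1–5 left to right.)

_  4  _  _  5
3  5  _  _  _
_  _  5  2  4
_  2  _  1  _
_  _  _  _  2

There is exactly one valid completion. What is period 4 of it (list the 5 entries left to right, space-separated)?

Period 4, room 5: period 4 has {1, 2} and room 5 has {2, 4, 5}, leaving only 3.
Period 4, room 3: period 4 has {1, 2, 3} and room 3 has {5}, leaving only 4.
Period 4, room 1: period 4 has {1, 2, 3, 4} and room 1 has {3}, leaving only 5.
So period 4 reads: 5 2 4 1 3.

5 2 4 1 3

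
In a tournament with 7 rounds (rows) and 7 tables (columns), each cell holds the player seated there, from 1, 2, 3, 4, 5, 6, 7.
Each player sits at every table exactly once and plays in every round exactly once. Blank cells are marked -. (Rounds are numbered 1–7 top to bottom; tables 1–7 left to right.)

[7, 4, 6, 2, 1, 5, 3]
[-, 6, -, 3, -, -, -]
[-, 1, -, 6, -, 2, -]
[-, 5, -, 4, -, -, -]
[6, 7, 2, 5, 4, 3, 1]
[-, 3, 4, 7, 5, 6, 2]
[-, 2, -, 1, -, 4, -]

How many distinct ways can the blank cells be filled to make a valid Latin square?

14

Round 2, table 1: eliminating its round and table leaves {1, 2, 4, 5}.
Round 2, table 3: eliminating its round and table leaves {1, 5, 7}.
Round 2, table 5: eliminating its round and table leaves {2, 7}.
Round 2, table 6: eliminating its round and table leaves {1, 7}.
Round 2, table 7: eliminating its round and table leaves {4, 5, 7}.
Round 3, table 1: eliminating its round and table leaves {3, 4, 5}.
Round 3, table 3: eliminating its round and table leaves {3, 5, 7}.
Round 3, table 5: eliminating its round and table leaves {3, 7}.
Round 3, table 7: eliminating its round and table leaves {4, 5, 7}.
Round 4, table 1: eliminating its round and table leaves {1, 2, 3}.
Round 4, table 3: eliminating its round and table leaves {1, 3, 7}.
Round 4, table 5: eliminating its round and table leaves {2, 3, 6, 7}.
Round 4, table 6: eliminating its round and table leaves {1, 7}.
Round 4, table 7: eliminating its round and table leaves {6, 7}.
Round 6, table 1: eliminating its round and table leaves {1}.
Round 7, table 1: eliminating its round and table leaves {3, 5}.
Round 7, table 3: eliminating its round and table leaves {3, 5, 7}.
Round 7, table 5: eliminating its round and table leaves {3, 6, 7}.
Round 7, table 7: eliminating its round and table leaves {5, 6, 7}.
Enumerating the assignments across these blanks that avoid any round or table repeat gives 14 completions.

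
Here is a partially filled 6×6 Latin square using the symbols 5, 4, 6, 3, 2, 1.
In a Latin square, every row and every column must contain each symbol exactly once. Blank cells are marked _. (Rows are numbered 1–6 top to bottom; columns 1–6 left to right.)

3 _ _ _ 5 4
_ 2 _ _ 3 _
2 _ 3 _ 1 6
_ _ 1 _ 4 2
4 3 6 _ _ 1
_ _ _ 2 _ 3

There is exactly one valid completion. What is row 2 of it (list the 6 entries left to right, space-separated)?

Row 2, column 6: row 2 has {3, 2} and column 6 has {4, 6, 3, 2, 1}, leaving only 5.
Row 2, column 3: row 2 has {5, 3, 2} and column 3 has {6, 3, 1}, leaving only 4.
Row 1, column 3: row 1 has {5, 4, 3} and column 3 has {4, 6, 3, 1}, leaving only 2.
Row 5, column 4: row 5 has {4, 6, 3, 1} and column 4 has {2}, leaving only 5.
Row 3, column 4: row 3 has {6, 3, 2, 1} and column 4 has {5, 2}, leaving only 4.
Row 3, column 2: row 3 has {4, 6, 3, 2, 1} and column 2 has {3, 2}, leaving only 5.
Row 4, column 2: row 4 has {4, 2, 1} and column 2 has {5, 3, 2}, leaving only 6.
Row 1, column 2: row 1 has {5, 4, 3, 2} and column 2 has {5, 6, 3, 2}, leaving only 1.
Row 1, column 4: row 1 has {5, 4, 3, 2, 1} and column 4 has {5, 4, 2}, leaving only 6.
Row 2, column 4: row 2 has {5, 4, 3, 2} and column 4 has {5, 4, 6, 2}, leaving only 1.
Row 2, column 1: row 2 has {5, 4, 3, 2, 1} and column 1 has {4, 3, 2}, leaving only 6.
So row 2 reads: 6 2 4 1 3 5.

6 2 4 1 3 5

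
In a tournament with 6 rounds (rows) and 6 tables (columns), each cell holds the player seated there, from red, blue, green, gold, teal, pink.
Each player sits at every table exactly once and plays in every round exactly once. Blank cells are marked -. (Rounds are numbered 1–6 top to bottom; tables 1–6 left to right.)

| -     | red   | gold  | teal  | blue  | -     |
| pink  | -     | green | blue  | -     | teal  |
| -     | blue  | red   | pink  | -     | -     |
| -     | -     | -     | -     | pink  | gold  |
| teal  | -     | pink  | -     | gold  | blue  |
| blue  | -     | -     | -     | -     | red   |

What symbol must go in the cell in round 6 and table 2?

Round 1, table 1: round 1 has {red, blue, gold, teal} and table 1 has {blue, teal, pink}, leaving only green.
Round 1, table 6: round 1 has {red, blue, green, gold, teal} and table 6 has {red, blue, gold, teal}, leaving only pink.
Round 2, table 2: round 2 has {blue, green, teal, pink} and table 2 has {red, blue}, leaving only gold.
Round 2, table 5: round 2 has {blue, green, gold, teal, pink} and table 5 has {blue, gold, pink}, leaving only red.
Round 3, table 1: round 3 has {red, blue, pink} and table 1 has {blue, green, teal, pink}, leaving only gold.
Round 3, table 6: round 3 has {red, blue, gold, pink} and table 6 has {red, blue, gold, teal, pink}, leaving only green.
Round 3, table 5: round 3 has {red, blue, green, gold, pink} and table 5 has {red, blue, gold, pink}, leaving only teal.
Round 4, table 1: round 4 has {gold, pink} and table 1 has {blue, green, gold, teal, pink}, leaving only red.
Round 4, table 4: round 4 has {red, gold, pink} and table 4 has {blue, teal, pink}, leaving only green.
Round 4, table 2: round 4 has {red, green, gold, pink} and table 2 has {red, blue, gold}, leaving only teal.
Round 4, table 3: round 4 has {red, green, gold, teal, pink} and table 3 has {red, green, gold, pink}, leaving only blue.
Round 5, table 2: round 5 has {blue, gold, teal, pink} and table 2 has {red, blue, gold, teal}, leaving only green.
Round 6 already has {red, blue} and table 2 already has {red, blue, green, gold, teal}, so round 6, table 2 must be pink.

pink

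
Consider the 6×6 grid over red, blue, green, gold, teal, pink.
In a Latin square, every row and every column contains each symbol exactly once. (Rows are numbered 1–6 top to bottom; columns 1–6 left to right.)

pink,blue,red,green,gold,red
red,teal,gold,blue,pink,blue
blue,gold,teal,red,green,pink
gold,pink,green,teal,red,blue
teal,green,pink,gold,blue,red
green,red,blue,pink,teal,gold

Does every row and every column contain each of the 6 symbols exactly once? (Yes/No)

No

Row 1 contains red twice (at columns 3 and 6); row 2 is also not a permutation.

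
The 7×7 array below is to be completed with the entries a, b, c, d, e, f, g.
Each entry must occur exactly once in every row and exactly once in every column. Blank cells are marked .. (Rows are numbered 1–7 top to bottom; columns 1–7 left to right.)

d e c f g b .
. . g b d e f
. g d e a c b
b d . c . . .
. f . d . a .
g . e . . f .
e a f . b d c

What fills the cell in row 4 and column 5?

Row 1, column 7: row 1 has {b, c, d, e, f, g} and column 7 has {b, c, f}, leaving only a.
Row 2, column 2: row 2 has {b, d, e, f, g} and column 2 has {a, d, e, f, g}, leaving only c.
Row 2, column 1: row 2 has {b, c, d, e, f, g} and column 1 has {b, d, e, g}, leaving only a.
Row 3, column 1: row 3 has {a, b, c, d, e, g} and column 1 has {a, b, d, e, g}, leaving only f.
Row 4, column 3: row 4 has {b, c, d} and column 3 has {c, d, e, f, g}, leaving only a.
Row 4, column 6: row 4 has {a, b, c, d} and column 6 has {a, b, c, d, e, f}, leaving only g.
Row 4, column 7: row 4 has {a, b, c, d, g} and column 7 has {a, b, c, f}, leaving only e.
Row 4 already has {a, b, c, d, e, g} and column 5 already has {a, b, d, g}, so row 4, column 5 must be f.

f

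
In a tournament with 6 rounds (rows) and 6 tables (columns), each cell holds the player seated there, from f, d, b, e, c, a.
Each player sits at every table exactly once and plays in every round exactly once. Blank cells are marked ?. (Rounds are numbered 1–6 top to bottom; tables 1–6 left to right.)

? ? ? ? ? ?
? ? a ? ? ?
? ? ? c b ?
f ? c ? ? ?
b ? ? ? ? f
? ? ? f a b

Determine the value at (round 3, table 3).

f

Round 3, table 3 is narrowed to {f, d, e}.
If it were d, then round 6, table 3 would be left with no valid symbol.
If it were e, then round 6, table 3 would be left with no valid symbol.
So round 3, table 3 must be f.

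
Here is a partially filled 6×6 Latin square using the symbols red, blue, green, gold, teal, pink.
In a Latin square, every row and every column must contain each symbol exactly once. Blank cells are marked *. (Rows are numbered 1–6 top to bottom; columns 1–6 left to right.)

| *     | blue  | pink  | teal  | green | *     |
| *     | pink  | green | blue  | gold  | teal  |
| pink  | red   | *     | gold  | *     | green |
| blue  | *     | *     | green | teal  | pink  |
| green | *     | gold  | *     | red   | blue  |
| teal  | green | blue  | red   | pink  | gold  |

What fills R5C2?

teal

Row 5 already has {red, blue, green, gold} and column 2 already has {red, blue, green, pink}, so row 5, column 2 must be teal.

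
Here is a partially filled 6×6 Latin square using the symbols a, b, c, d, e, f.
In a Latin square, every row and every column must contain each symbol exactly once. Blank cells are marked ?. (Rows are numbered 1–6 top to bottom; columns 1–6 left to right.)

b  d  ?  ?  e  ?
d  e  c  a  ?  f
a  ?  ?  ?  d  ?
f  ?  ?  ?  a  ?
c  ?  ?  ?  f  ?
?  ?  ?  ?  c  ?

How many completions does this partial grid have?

32

Row 1, column 3: eliminating its row and column leaves {a, f}.
Row 1, column 4: eliminating its row and column leaves {c, f}.
Row 1, column 6: eliminating its row and column leaves {a, c}.
Row 2, column 5: eliminating its row and column leaves {b}.
Row 3, column 2: eliminating its row and column leaves {b, c, f}.
Row 3, column 3: eliminating its row and column leaves {b, e, f}.
Row 3, column 4: eliminating its row and column leaves {b, c, e, f}.
Row 3, column 6: eliminating its row and column leaves {b, c, e}.
Row 4, column 2: eliminating its row and column leaves {b, c}.
Row 4, column 3: eliminating its row and column leaves {b, d, e}.
Row 4, column 4: eliminating its row and column leaves {b, c, d, e}.
Row 4, column 6: eliminating its row and column leaves {b, c, d, e}.
Row 5, column 2: eliminating its row and column leaves {a, b}.
Row 5, column 3: eliminating its row and column leaves {a, b, d, e}.
Row 5, column 4: eliminating its row and column leaves {b, d, e}.
Row 5, column 6: eliminating its row and column leaves {a, b, d, e}.
Row 6, column 1: eliminating its row and column leaves {e}.
Row 6, column 2: eliminating its row and column leaves {a, b, f}.
Row 6, column 3: eliminating its row and column leaves {a, b, d, e, f}.
Row 6, column 4: eliminating its row and column leaves {b, d, e, f}.
Row 6, column 6: eliminating its row and column leaves {a, b, d, e}.
Enumerating the assignments across these blanks that avoid any row or column repeat gives 32 completions.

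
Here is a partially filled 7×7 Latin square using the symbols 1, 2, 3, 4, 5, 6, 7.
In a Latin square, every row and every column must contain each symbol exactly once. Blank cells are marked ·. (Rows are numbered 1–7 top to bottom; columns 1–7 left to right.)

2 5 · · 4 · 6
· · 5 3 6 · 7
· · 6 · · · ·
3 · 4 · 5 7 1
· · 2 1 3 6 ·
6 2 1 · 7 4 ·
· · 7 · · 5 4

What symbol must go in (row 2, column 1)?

Row 1, column 3: row 1 has {2, 4, 5, 6} and column 3 has {1, 2, 4, 5, 6, 7}, leaving only 3.
Row 1, column 4: row 1 has {2, 3, 4, 5, 6} and column 4 has {1, 3}, leaving only 7.
Row 1, column 6: row 1 has {2, 3, 4, 5, 6, 7} and column 6 has {4, 5, 6, 7}, leaving only 1.
Row 2, column 6: row 2 has {3, 5, 6, 7} and column 6 has {1, 4, 5, 6, 7}, leaving only 2.
Row 3, column 6: row 3 has {6} and column 6 has {1, 2, 4, 5, 6, 7}, leaving only 3.
Row 4, column 2: row 4 has {1, 3, 4, 5, 7} and column 2 has {2, 5}, leaving only 6.
Row 4, column 4: row 4 has {1, 3, 4, 5, 6, 7} and column 4 has {1, 3, 7}, leaving only 2.
Row 5, column 7: row 5 has {1, 2, 3, 6} and column 7 has {1, 4, 6, 7}, leaving only 5.
Row 3, column 7: row 3 has {3, 6} and column 7 has {1, 4, 5, 6, 7}, leaving only 2.
Row 3, column 5: row 3 has {2, 3, 6} and column 5 has {3, 4, 5, 6, 7}, leaving only 1.
Row 6, column 4: row 6 has {1, 2, 4, 6, 7} and column 4 has {1, 2, 3, 7}, leaving only 5.
Row 3, column 4: row 3 has {1, 2, 3, 6} and column 4 has {1, 2, 3, 5, 7}, leaving only 4.
Row 3, column 2: row 3 has {1, 2, 3, 4, 6} and column 2 has {2, 5, 6}, leaving only 7.
Row 3, column 1: row 3 has {1, 2, 3, 4, 6, 7} and column 1 has {2, 3, 6}, leaving only 5.
Row 5, column 2: row 5 has {1, 2, 3, 5, 6} and column 2 has {2, 5, 6, 7}, leaving only 4.
Row 2, column 2: row 2 has {2, 3, 5, 6, 7} and column 2 has {2, 4, 5, 6, 7}, leaving only 1.
Row 2 already has {1, 2, 3, 5, 6, 7} and column 1 already has {2, 3, 5, 6}, so row 2, column 1 must be 4.

4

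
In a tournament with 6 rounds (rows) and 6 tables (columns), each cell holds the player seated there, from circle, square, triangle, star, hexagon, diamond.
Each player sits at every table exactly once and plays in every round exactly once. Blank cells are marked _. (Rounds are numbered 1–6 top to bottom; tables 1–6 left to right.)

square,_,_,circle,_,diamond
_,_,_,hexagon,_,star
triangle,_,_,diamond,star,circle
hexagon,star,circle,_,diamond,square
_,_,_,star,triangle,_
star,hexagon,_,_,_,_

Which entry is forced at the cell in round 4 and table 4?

Round 4 already has {circle, square, star, hexagon, diamond} and table 4 already has {circle, star, hexagon, diamond}, so round 4, table 4 must be triangle.

triangle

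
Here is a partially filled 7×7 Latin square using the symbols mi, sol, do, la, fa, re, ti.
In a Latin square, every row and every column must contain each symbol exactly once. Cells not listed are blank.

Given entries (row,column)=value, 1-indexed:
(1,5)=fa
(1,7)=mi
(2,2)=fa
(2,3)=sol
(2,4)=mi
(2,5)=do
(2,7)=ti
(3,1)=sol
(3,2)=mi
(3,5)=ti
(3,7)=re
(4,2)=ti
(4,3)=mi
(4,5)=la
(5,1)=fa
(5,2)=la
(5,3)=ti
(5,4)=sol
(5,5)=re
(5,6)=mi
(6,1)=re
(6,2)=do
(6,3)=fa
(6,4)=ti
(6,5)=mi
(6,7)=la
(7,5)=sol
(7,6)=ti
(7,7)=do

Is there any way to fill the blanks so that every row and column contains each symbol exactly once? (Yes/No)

No

Row 5, column 7: row 5 together with column 7 already contain {mi, sol, do, la, fa, re, ti} — every symbol — so nothing can go there. The grid has no valid completion.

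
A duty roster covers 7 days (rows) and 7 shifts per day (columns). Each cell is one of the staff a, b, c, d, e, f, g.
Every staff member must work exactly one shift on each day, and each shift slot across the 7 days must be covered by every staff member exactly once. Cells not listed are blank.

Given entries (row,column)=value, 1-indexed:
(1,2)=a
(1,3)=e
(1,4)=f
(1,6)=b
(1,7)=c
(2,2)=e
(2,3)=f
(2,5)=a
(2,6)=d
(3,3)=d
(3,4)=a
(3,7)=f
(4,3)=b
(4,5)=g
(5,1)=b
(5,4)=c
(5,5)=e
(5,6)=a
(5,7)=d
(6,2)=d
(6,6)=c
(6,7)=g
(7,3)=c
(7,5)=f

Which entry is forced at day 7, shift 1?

Day 1, shift 5: day 1 has {a, b, c, e, f} and shift 5 has {a, e, f, g}, leaving only d.
Day 1, shift 1: day 1 has {a, b, c, d, e, f} and shift 1 has {b}, leaving only g.
Day 2, shift 1: day 2 has {a, d, e, f} and shift 1 has {b, g}, leaving only c.
Day 2, shift 7: day 2 has {a, c, d, e, f} and shift 7 has {c, d, f, g}, leaving only b.
Day 2, shift 4: day 2 has {a, b, c, d, e, f} and shift 4 has {a, c, f}, leaving only g.
Day 3, shift 1: day 3 has {a, d, f} and shift 1 has {b, c, g}, leaving only e.
Day 3, shift 6: day 3 has {a, d, e, f} and shift 6 has {a, b, c, d}, leaving only g.
Day 5, shift 3: day 5 has {a, b, c, d, e} and shift 3 has {b, c, d, e, f}, leaving only g.
Day 5, shift 2: day 5 has {a, b, c, d, e, g} and shift 2 has {a, d, e}, leaving only f.
Day 4, shift 2: day 4 has {b, g} and shift 2 has {a, d, e, f}, leaving only c.
Day 3, shift 2: day 3 has {a, d, e, f, g} and shift 2 has {a, c, d, e, f}, leaving only b.
Day 3, shift 5: day 3 has {a, b, d, e, f, g} and shift 5 has {a, d, e, f, g}, leaving only c.
Day 6, shift 3: day 6 has {c, d, g} and shift 3 has {b, c, d, e, f, g}, leaving only a.
Day 6, shift 1: day 6 has {a, c, d, g} and shift 1 has {b, c, e, g}, leaving only f.
Day 6, shift 5: day 6 has {a, c, d, f, g} and shift 5 has {a, c, d, e, f, g}, leaving only b.
Day 6, shift 4: day 6 has {a, b, c, d, f, g} and shift 4 has {a, c, f, g}, leaving only e.
Day 4, shift 4: day 4 has {b, c, g} and shift 4 has {a, c, e, f, g}, leaving only d.
Day 4, shift 1: day 4 has {b, c, d, g} and shift 1 has {b, c, e, f, g}, leaving only a.
Day 7 already has {c, f} and shift 1 already has {a, b, c, e, f, g}, so day 7, shift 1 must be d.

d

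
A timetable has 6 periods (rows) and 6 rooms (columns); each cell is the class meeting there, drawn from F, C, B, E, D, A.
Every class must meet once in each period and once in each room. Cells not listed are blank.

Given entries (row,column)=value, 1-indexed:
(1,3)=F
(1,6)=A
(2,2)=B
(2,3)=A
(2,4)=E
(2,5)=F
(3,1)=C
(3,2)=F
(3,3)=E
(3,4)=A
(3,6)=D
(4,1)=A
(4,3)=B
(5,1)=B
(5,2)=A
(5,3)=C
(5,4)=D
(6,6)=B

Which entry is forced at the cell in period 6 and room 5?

Period 2, room 1: period 2 has {F, B, E, A} and room 1 has {C, B, A}, leaving only D.
Period 1, room 1: period 1 has {F, A} and room 1 has {C, B, D, A}, leaving only E.
Period 2, room 6: period 2 has {F, B, E, D, A} and room 6 has {B, D, A}, leaving only C.
Period 3, room 5: period 3 has {F, C, E, D, A} and room 5 has {F}, leaving only B.
Period 5, room 5: period 5 has {C, B, D, A} and room 5 has {F, B}, leaving only E.
Period 5, room 6: period 5 has {C, B, E, D, A} and room 6 has {C, B, D, A}, leaving only F.
Period 4, room 6: period 4 has {B, A} and room 6 has {F, C, B, D, A}, leaving only E.
Period 6, room 1: period 6 has {B} and room 1 has {C, B, E, D, A}, leaving only F.
Period 6, room 3: period 6 has {F, B} and room 3 has {F, C, B, E, A}, leaving only D.
Period 6, room 4: period 6 has {F, B, D} and room 4 has {E, D, A}, leaving only C.
Period 6 already has {F, C, B, D} and room 5 already has {F, B, E}, so period 6, room 5 must be A.

A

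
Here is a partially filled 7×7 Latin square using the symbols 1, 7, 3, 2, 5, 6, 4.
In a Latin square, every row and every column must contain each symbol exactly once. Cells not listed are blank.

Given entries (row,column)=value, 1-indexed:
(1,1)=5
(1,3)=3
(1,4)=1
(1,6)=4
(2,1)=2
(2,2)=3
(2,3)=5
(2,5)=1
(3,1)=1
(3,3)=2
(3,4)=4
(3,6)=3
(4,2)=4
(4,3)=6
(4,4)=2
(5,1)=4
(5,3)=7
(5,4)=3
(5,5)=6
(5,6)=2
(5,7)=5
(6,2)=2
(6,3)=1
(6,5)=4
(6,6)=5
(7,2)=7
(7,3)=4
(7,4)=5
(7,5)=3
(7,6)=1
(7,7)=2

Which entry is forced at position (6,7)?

Row 1, column 2: row 1 has {1, 3, 5, 4} and column 2 has {7, 3, 2, 4}, leaving only 6.
Row 1, column 7: row 1 has {1, 3, 5, 6, 4} and column 7 has {2, 5}, leaving only 7.
Row 1, column 5: row 1 has {1, 7, 3, 5, 6, 4} and column 5 has {1, 3, 6, 4}, leaving only 2.
Row 3, column 2: row 3 has {1, 3, 2, 4} and column 2 has {7, 3, 2, 6, 4}, leaving only 5.
Row 3, column 5: row 3 has {1, 3, 2, 5, 4} and column 5 has {1, 3, 2, 6, 4}, leaving only 7.
Row 3, column 7: row 3 has {1, 7, 3, 2, 5, 4} and column 7 has {7, 2, 5}, leaving only 6.
Row 6 already has {1, 2, 5, 4} and column 7 already has {7, 2, 5, 6}, so row 6, column 7 must be 3.

3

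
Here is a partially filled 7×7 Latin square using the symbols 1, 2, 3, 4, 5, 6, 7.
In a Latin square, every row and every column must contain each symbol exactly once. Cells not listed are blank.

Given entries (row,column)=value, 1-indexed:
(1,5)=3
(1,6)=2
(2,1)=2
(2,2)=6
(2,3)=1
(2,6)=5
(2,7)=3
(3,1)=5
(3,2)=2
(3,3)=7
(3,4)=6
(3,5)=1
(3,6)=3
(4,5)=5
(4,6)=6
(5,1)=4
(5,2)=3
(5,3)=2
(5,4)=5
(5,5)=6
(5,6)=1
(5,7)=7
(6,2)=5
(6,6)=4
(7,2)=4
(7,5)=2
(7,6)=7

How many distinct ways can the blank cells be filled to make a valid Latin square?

Row 1, column 1: eliminating its row and column leaves {1, 6, 7}.
Row 1, column 2: eliminating its row and column leaves {1, 7}.
Row 1, column 3: eliminating its row and column leaves {4, 5, 6}.
Row 1, column 4: eliminating its row and column leaves {1, 4, 7}.
Row 1, column 7: eliminating its row and column leaves {1, 4, 5, 6}.
Row 2, column 4: eliminating its row and column leaves {4, 7}.
Row 2, column 5: eliminating its row and column leaves {4, 7}.
Row 3, column 7: eliminating its row and column leaves {4}.
Row 4, column 1: eliminating its row and column leaves {1, 3, 7}.
Row 4, column 2: eliminating its row and column leaves {1, 7}.
Row 4, column 3: eliminating its row and column leaves {3, 4}.
Row 4, column 4: eliminating its row and column leaves {1, 2, 3, 4, 7}.
Row 4, column 7: eliminating its row and column leaves {1, 2, 4}.
Row 6, column 1: eliminating its row and column leaves {1, 3, 6, 7}.
Row 6, column 3: eliminating its row and column leaves {3, 6}.
Row 6, column 4: eliminating its row and column leaves {1, 2, 3, 7}.
Row 6, column 5: eliminating its row and column leaves {7}.
Row 6, column 7: eliminating its row and column leaves {1, 2, 6}.
Row 7, column 1: eliminating its row and column leaves {1, 3, 6}.
Row 7, column 3: eliminating its row and column leaves {3, 5, 6}.
Row 7, column 4: eliminating its row and column leaves {1, 3}.
Row 7, column 7: eliminating its row and column leaves {1, 5, 6}.
Enumerating the assignments across these blanks that avoid any row or column repeat gives 14 completions.

14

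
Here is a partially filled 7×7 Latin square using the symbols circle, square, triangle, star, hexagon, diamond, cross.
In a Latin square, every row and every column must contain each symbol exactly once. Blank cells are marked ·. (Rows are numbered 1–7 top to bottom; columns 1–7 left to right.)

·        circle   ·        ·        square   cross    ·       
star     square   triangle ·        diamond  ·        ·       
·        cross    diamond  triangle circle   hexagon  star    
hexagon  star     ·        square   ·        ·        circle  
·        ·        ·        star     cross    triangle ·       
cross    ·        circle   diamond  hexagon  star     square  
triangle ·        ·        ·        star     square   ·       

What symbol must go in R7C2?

Row 1, column 1: row 1 has {circle, square, cross} and column 1 has {triangle, star, hexagon, cross}, leaving only diamond.
Row 1, column 4: row 1 has {circle, square, diamond, cross} and column 4 has {square, triangle, star, diamond}, leaving only hexagon.
Row 1, column 3: row 1 has {circle, square, hexagon, diamond, cross} and column 3 has {circle, triangle, diamond}, leaving only star.
Row 1, column 7: row 1 has {circle, square, star, hexagon, diamond, cross} and column 7 has {circle, square, star}, leaving only triangle.
Row 2, column 6: row 2 has {square, triangle, star, diamond} and column 6 has {square, triangle, star, hexagon, cross}, leaving only circle.
Row 2, column 4: row 2 has {circle, square, triangle, star, diamond} and column 4 has {square, triangle, star, hexagon, diamond}, leaving only cross.
Row 2, column 7: row 2 has {circle, square, triangle, star, diamond, cross} and column 7 has {circle, square, triangle, star}, leaving only hexagon.
Row 3, column 1: row 3 has {circle, triangle, star, hexagon, diamond, cross} and column 1 has {triangle, star, hexagon, diamond, cross}, leaving only square.
Row 4, column 3: row 4 has {circle, square, star, hexagon} and column 3 has {circle, triangle, star, diamond}, leaving only cross.
Row 4, column 5: row 4 has {circle, square, star, hexagon, cross} and column 5 has {circle, square, star, hexagon, diamond, cross}, leaving only triangle.
Row 4, column 6: row 4 has {circle, square, triangle, star, hexagon, cross} and column 6 has {circle, square, triangle, star, hexagon, cross}, leaving only diamond.
Row 5, column 1: row 5 has {triangle, star, cross} and column 1 has {square, triangle, star, hexagon, diamond, cross}, leaving only circle.
Row 5, column 7: row 5 has {circle, triangle, star, cross} and column 7 has {circle, square, triangle, star, hexagon}, leaving only diamond.
Row 5, column 2: row 5 has {circle, triangle, star, diamond, cross} and column 2 has {circle, square, star, cross}, leaving only hexagon.
Row 7 already has {square, triangle, star} and column 2 already has {circle, square, star, hexagon, cross}, so row 7, column 2 must be diamond.

diamond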